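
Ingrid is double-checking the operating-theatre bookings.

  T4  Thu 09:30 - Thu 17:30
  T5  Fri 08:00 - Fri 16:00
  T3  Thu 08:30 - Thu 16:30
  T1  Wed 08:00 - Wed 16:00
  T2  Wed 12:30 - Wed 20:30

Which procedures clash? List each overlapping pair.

Check each pair: they overlap iff neither finishes before the other starts.
Sorted by start: T1, T2, T3, T4, T5.
T2 starts before T1 ends → T1 and T2 overlap.
T3 starts after T1 ends, so nothing later overlaps T1 either.
T3 starts after T2 ends, so nothing later overlaps T2 either.
T4 starts before T3 ends → T3 and T4 overlap.
T5 starts after T3 ends.
T5 starts after T4 ends.

T1 & T2, T3 & T4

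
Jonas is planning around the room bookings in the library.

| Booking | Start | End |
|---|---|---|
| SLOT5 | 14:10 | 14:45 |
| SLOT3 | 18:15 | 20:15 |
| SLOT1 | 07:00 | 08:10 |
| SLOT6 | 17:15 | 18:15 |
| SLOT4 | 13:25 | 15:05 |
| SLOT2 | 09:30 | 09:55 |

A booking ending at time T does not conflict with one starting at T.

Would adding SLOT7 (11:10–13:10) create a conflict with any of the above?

No — it doesn't clash with anything

SLOT1: ends 08:10 at or before SLOT7 starts 11:10 → clear.
SLOT2: ends 09:55 at or before SLOT7 starts 11:10 → clear.
SLOT4: starts 13:25 at or after SLOT7 ends 13:10 → clear.
SLOT5: starts 14:10 at or after SLOT7 ends 13:10 → clear.
SLOT6: starts 17:15 at or after SLOT7 ends 13:10 → clear.
SLOT3: starts 18:15 at or after SLOT7 ends 13:10 → clear.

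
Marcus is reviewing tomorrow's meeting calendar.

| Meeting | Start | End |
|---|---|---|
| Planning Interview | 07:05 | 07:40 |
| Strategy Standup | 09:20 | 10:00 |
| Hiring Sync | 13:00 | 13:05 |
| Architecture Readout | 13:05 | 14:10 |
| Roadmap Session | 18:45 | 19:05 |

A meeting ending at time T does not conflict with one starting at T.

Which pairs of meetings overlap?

no conflicts

Two intervals overlap when each starts before the other ends.
Sorted by start: Planning Interview, Strategy Standup, Hiring Sync, Architecture Readout, Roadmap Session.
Strategy Standup starts after Planning Interview ends, so Planning Interview has no further overlaps.
Hiring Sync starts after Strategy Standup ends, so Strategy Standup has no further overlaps.
Architecture Readout starts exactly when Hiring Sync ends (back-to-back, no overlap), so Hiring Sync has no further overlaps.
Roadmap Session starts after Architecture Readout ends.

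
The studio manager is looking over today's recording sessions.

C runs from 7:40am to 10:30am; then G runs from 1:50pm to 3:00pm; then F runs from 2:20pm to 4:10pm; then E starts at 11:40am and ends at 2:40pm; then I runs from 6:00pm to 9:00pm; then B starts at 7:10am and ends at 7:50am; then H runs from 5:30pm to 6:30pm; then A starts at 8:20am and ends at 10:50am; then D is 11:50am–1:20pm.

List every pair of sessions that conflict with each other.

Sorted by start: B, C, A, E, D, G, F, H, I.
C starts before B ends → B and C overlap.
A starts after B ends, so B has no further overlaps.
A starts before C ends → C and A overlap.
E starts after C ends, so C has no further overlaps.
E starts after A ends, so A has no further overlaps.
D starts before E ends → E and D overlap.
G starts before E ends → E and G overlap.
F starts before E ends → E and F overlap.
H starts after E ends, so E has no further overlaps.
G starts after D ends, so D has no further overlaps.
F starts before G ends → G and F overlap.
H starts after G ends, so G has no further overlaps.
H starts after F ends, so F has no further overlaps.
I starts before H ends → H and I overlap.

A & C, B & C, D & E, E & F, E & G, F & G, H & I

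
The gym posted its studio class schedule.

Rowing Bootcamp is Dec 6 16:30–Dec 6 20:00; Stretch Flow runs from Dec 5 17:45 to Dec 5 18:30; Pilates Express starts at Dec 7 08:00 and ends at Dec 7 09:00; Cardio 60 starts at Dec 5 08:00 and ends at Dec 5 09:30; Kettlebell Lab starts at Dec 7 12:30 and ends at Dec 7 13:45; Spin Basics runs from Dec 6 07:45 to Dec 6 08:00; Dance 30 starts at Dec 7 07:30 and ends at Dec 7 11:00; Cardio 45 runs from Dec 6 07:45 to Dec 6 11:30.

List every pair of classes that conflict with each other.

Cardio 45 & Spin Basics, Dance 30 & Pilates Express

Sorted by start: Cardio 60, Stretch Flow, Spin Basics, Cardio 45, Rowing Bootcamp, Dance 30, Pilates Express, Kettlebell Lab.
Stretch Flow starts after Cardio 60 ends; Cardio 60 is clear from here.
Spin Basics starts after Stretch Flow ends; Stretch Flow is clear from here.
Cardio 45 starts before Spin Basics ends → Spin Basics and Cardio 45 overlap.
Rowing Bootcamp starts after Spin Basics ends; Spin Basics is clear from here.
Rowing Bootcamp starts after Cardio 45 ends; Cardio 45 is clear from here.
Dance 30 starts after Rowing Bootcamp ends; Rowing Bootcamp is clear from here.
Pilates Express starts before Dance 30 ends → Dance 30 and Pilates Express overlap.
Kettlebell Lab starts after Dance 30 ends.
Kettlebell Lab starts after Pilates Express ends.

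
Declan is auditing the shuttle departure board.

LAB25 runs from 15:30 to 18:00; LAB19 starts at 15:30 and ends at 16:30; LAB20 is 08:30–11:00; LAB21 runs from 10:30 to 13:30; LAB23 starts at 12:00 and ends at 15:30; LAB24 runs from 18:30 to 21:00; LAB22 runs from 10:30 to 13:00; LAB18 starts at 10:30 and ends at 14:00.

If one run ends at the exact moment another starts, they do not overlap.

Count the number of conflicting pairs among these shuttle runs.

10

Sorted by start: LAB20, LAB18, LAB21, LAB22, LAB23, LAB19, LAB25, LAB24.
LAB18 starts before LAB20 ends → LAB20 and LAB18 overlap.
LAB21 starts before LAB20 ends → LAB20 and LAB21 overlap.
LAB22 starts before LAB20 ends → LAB20 and LAB22 overlap.
LAB23 starts after LAB20 ends — done with LAB20.
LAB21 starts before LAB18 ends → LAB18 and LAB21 overlap.
LAB22 starts before LAB18 ends → LAB18 and LAB22 overlap.
LAB23 starts before LAB18 ends → LAB18 and LAB23 overlap.
LAB19 starts after LAB18 ends — done with LAB18.
LAB22 starts before LAB21 ends → LAB21 and LAB22 overlap.
LAB23 starts before LAB21 ends → LAB21 and LAB23 overlap.
LAB19 starts after LAB21 ends — done with LAB21.
LAB23 starts before LAB22 ends → LAB22 and LAB23 overlap.
LAB19 starts after LAB22 ends — done with LAB22.
LAB19 starts exactly when LAB23 ends (back-to-back, no overlap) — done with LAB23.
LAB25 starts before LAB19 ends → LAB19 and LAB25 overlap.
LAB24 starts after LAB19 ends.
LAB24 starts after LAB25 ends.
Overlapping pairs: LAB18 & LAB20, LAB18 & LAB21, LAB18 & LAB22, LAB18 & LAB23, LAB19 & LAB25, LAB20 & LAB21, LAB20 & LAB22, LAB21 & LAB22, LAB21 & LAB23, LAB22 & LAB23 — 10 in total.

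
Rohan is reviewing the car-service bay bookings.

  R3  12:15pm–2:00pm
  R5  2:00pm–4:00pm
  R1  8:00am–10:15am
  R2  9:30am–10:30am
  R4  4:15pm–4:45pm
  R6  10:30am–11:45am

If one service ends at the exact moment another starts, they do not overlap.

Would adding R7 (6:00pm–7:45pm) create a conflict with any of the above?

R1: ends 10:15am at or before R7 starts 6:00pm → clear.
R2: ends 10:30am at or before R7 starts 6:00pm → clear.
R6: ends 11:45am at or before R7 starts 6:00pm → clear.
R3: ends 2:00pm at or before R7 starts 6:00pm → clear.
R5: ends 4:00pm at or before R7 starts 6:00pm → clear.
R4: ends 4:45pm at or before R7 starts 6:00pm → clear.

No — it doesn't clash with anything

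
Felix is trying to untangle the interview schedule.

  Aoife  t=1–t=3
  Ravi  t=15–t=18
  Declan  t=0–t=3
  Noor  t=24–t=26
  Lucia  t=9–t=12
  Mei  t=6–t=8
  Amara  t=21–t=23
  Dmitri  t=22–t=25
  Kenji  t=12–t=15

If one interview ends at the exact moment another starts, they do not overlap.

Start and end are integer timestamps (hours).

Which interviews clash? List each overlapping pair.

Amara & Dmitri, Aoife & Declan, Dmitri & Noor

Check each pair: they overlap iff neither finishes before the other starts.
Sorted by start: Declan, Aoife, Mei, Lucia, Kenji, Ravi, Amara, Dmitri, Noor.
Aoife starts before Declan ends → Declan and Aoife overlap.
Mei starts after Declan ends, so nothing later overlaps Declan either.
Mei starts after Aoife ends, so nothing later overlaps Aoife either.
Lucia starts after Mei ends, so nothing later overlaps Mei either.
Kenji starts exactly when Lucia ends (back-to-back, no overlap), so nothing later overlaps Lucia either.
Ravi starts exactly when Kenji ends (back-to-back, no overlap), so nothing later overlaps Kenji either.
Amara starts after Ravi ends, so nothing later overlaps Ravi either.
Dmitri starts before Amara ends → Amara and Dmitri overlap.
Noor starts after Amara ends.
Noor starts before Dmitri ends → Dmitri and Noor overlap.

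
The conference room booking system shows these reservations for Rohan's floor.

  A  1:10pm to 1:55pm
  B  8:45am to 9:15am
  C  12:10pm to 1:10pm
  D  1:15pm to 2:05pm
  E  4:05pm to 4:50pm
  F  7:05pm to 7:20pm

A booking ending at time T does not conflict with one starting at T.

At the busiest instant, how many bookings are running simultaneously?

2

Sweep the timeline, counting +1 at each start and −1 at each end (ends before starts at a tie):
8:45am start B → 1
9:15am end B → 0
12:10pm start C → 1
1:10pm end C → 0
1:10pm start A → 1
1:15pm start D → 2
1:55pm end A → 1
2:05pm end D → 0
4:05pm start E → 1
4:50pm end E → 0
7:05pm start F → 1
7:20pm end F → 0
Peak is 2, at 1:15pm (A, D).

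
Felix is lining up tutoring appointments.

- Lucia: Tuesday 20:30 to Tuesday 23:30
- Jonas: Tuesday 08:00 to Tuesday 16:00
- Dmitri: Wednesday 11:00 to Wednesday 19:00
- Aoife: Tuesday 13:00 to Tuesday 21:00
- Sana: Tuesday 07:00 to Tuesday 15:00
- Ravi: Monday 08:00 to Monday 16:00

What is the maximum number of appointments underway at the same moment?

3

Walk through starts and ends in time order (an end at T is processed before a start at T):
Monday 08:00 start Ravi → 1
Monday 16:00 end Ravi → 0
Tuesday 07:00 start Sana → 1
Tuesday 08:00 start Jonas → 2
Tuesday 13:00 start Aoife → 3
Tuesday 15:00 end Sana → 2
Tuesday 16:00 end Jonas → 1
Tuesday 20:30 start Lucia → 2
Tuesday 21:00 end Aoife → 1
Tuesday 23:30 end Lucia → 0
Wednesday 11:00 start Dmitri → 1
Wednesday 19:00 end Dmitri → 0
Peak is 3, at Tuesday 13:00 (Aoife, Jonas, Sana).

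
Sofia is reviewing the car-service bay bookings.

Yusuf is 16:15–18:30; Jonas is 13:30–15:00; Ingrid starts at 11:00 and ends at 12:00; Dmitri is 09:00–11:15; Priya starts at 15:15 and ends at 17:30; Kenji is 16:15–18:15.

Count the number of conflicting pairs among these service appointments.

Check each pair: they overlap iff neither finishes before the other starts.
Sorted by start: Dmitri, Ingrid, Jonas, Priya, Yusuf, Kenji.
Ingrid starts before Dmitri ends → Dmitri and Ingrid overlap.
Jonas starts after Dmitri ends, so Dmitri has no further overlaps.
Jonas starts after Ingrid ends, so Ingrid has no further overlaps.
Priya starts after Jonas ends, so Jonas has no further overlaps.
Yusuf starts before Priya ends → Priya and Yusuf overlap.
Kenji starts before Priya ends → Priya and Kenji overlap.
Kenji starts before Yusuf ends → Yusuf and Kenji overlap.
Overlapping pairs: Dmitri & Ingrid, Kenji & Priya, Kenji & Yusuf, Priya & Yusuf — 4 in total.

4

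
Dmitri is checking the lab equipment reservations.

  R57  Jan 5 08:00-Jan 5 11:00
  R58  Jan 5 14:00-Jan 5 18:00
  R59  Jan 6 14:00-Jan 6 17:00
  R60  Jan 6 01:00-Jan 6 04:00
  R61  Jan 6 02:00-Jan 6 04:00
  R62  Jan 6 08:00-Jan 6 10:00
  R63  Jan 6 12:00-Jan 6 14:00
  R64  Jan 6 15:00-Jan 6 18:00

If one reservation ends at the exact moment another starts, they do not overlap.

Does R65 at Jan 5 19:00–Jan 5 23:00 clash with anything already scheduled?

R57: ends Jan 5 11:00 at or before R65 starts Jan 5 19:00 → clear.
R58: ends Jan 5 18:00 at or before R65 starts Jan 5 19:00 → clear.
R60: starts Jan 6 01:00 at or after R65 ends Jan 5 23:00 → clear.
R61: starts Jan 6 02:00 at or after R65 ends Jan 5 23:00 → clear.
R62: starts Jan 6 08:00 at or after R65 ends Jan 5 23:00 → clear.
R63: starts Jan 6 12:00 at or after R65 ends Jan 5 23:00 → clear.
R59: starts Jan 6 14:00 at or after R65 ends Jan 5 23:00 → clear.
R64: starts Jan 6 15:00 at or after R65 ends Jan 5 23:00 → clear.

No — it doesn't clash with anything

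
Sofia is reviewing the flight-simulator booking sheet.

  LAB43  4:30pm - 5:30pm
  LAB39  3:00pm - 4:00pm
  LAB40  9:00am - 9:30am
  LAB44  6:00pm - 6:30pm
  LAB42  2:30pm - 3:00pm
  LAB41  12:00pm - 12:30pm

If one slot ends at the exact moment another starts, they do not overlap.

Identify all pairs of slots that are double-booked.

no overlapping pairs

Two intervals overlap when each starts before the other ends.
Sorted by start: LAB40, LAB41, LAB42, LAB39, LAB43, LAB44.
LAB41 starts after LAB40 ends, so nothing later overlaps LAB40 either.
LAB42 starts after LAB41 ends, so nothing later overlaps LAB41 either.
LAB39 starts exactly when LAB42 ends (back-to-back, no overlap), so nothing later overlaps LAB42 either.
LAB43 starts after LAB39 ends, so nothing later overlaps LAB39 either.
LAB44 starts after LAB43 ends.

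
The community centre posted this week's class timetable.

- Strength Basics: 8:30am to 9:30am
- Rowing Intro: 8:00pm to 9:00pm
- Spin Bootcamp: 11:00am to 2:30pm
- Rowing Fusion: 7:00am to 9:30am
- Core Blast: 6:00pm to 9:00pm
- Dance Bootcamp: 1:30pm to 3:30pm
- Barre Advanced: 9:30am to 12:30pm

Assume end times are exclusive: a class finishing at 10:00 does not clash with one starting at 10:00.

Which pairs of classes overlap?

Sorted by start: Rowing Fusion, Strength Basics, Barre Advanced, Spin Bootcamp, Dance Bootcamp, Core Blast, Rowing Intro.
Strength Basics starts before Rowing Fusion ends → Rowing Fusion and Strength Basics overlap.
Barre Advanced starts exactly when Rowing Fusion ends (back-to-back, no overlap), so Rowing Fusion has no further overlaps.
Barre Advanced starts exactly when Strength Basics ends (back-to-back, no overlap), so Strength Basics has no further overlaps.
Spin Bootcamp starts before Barre Advanced ends → Barre Advanced and Spin Bootcamp overlap.
Dance Bootcamp starts after Barre Advanced ends, so Barre Advanced has no further overlaps.
Dance Bootcamp starts before Spin Bootcamp ends → Spin Bootcamp and Dance Bootcamp overlap.
Core Blast starts after Spin Bootcamp ends, so Spin Bootcamp has no further overlaps.
Core Blast starts after Dance Bootcamp ends, so Dance Bootcamp has no further overlaps.
Rowing Intro starts before Core Blast ends → Core Blast and Rowing Intro overlap.

Barre Advanced & Spin Bootcamp, Core Blast & Rowing Intro, Dance Bootcamp & Spin Bootcamp, Rowing Fusion & Strength Basics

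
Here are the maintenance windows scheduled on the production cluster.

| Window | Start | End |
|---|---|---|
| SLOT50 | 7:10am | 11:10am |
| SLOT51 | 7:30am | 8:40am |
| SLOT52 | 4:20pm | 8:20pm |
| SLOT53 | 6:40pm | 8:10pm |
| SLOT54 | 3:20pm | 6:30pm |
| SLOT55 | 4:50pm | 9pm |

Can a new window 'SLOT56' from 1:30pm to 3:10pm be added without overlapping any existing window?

SLOT50: ends 11:10am at or before SLOT56 starts 1:30pm → clear.
SLOT51: ends 8:40am at or before SLOT56 starts 1:30pm → clear.
SLOT54: starts 3:20pm at or after SLOT56 ends 3:10pm → clear.
SLOT52: starts 4:20pm at or after SLOT56 ends 3:10pm → clear.
SLOT55: starts 4:50pm at or after SLOT56 ends 3:10pm → clear.
SLOT53: starts 6:40pm at or after SLOT56 ends 3:10pm → clear.

Yes — the slot is free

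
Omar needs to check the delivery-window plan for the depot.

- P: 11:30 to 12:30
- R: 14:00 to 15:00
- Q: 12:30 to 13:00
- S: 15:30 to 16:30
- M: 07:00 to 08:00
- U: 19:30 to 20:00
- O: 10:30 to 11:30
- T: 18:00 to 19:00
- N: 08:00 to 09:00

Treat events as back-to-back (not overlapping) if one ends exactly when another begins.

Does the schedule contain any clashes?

No

Sorted by start: M, N, O, P, Q, R, S, T, U.
N starts exactly when M ends (back-to-back, no overlap) — done with M.
O starts after N ends — done with N.
P starts exactly when O ends (back-to-back, no overlap) — done with O.
Q starts exactly when P ends (back-to-back, no overlap) — done with P.
R starts after Q ends — done with Q.
S starts after R ends — done with R.
T starts after S ends — done with S.
U starts after T ends.
Every pair is clear; the schedule has no overlaps.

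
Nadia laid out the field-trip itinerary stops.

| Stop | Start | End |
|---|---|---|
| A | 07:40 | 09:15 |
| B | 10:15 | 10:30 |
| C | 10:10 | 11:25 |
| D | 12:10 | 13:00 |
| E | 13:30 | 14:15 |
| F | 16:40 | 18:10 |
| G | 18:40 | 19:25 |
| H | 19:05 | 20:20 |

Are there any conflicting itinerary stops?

Sorted by start: A, C, B, D, E, F, G, H.
C starts after A ends — done with A.
B starts before C ends → C and B overlap.
That's a conflict, so the schedule is not conflict-free.

Yes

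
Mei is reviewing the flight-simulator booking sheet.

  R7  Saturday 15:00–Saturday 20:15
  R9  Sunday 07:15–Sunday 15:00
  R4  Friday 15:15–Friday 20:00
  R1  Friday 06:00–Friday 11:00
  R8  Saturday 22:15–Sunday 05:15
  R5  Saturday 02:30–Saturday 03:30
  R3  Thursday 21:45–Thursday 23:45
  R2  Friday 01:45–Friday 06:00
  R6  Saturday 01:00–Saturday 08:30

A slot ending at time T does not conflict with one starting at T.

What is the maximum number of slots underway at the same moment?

2

Walk through starts and ends in time order (an end at T is processed before a start at T):
Thursday 21:45 start R3 → 1
Thursday 23:45 end R3 → 0
Friday 01:45 start R2 → 1
Friday 06:00 end R2 → 0
Friday 06:00 start R1 → 1
Friday 11:00 end R1 → 0
Friday 15:15 start R4 → 1
Friday 20:00 end R4 → 0
Saturday 01:00 start R6 → 1
Saturday 02:30 start R5 → 2
Saturday 03:30 end R5 → 1
Saturday 08:30 end R6 → 0
Saturday 15:00 start R7 → 1
Saturday 20:15 end R7 → 0
Saturday 22:15 start R8 → 1
Sunday 05:15 end R8 → 0
Sunday 07:15 start R9 → 1
Sunday 15:00 end R9 → 0
Peak is 2, at Saturday 02:30 (R5, R6).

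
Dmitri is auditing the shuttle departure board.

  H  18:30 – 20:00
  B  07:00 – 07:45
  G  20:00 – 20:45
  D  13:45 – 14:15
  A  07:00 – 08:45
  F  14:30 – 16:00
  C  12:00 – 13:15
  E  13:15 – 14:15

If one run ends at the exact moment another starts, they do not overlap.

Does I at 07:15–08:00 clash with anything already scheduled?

Yes — it overlaps A, B

A: starts 07:00 before I ends 08:00, and ends 08:45 after I starts 07:15 → overlap.
B: starts 07:00 before I ends 08:00, and ends 07:45 after I starts 07:15 → overlap.
C: starts 12:00 at or after I ends 08:00 → clear.
E: starts 13:15 at or after I ends 08:00 → clear.
D: starts 13:45 at or after I ends 08:00 → clear.
F: starts 14:30 at or after I ends 08:00 → clear.
H: starts 18:30 at or after I ends 08:00 → clear.
G: starts 20:00 at or after I ends 08:00 → clear.
I overlaps A, B.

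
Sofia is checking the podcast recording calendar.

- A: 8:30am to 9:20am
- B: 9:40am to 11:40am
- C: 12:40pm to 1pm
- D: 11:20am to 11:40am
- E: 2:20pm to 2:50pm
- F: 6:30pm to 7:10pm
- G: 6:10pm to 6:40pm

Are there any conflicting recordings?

Yes

Sorted by start: A, B, D, C, E, G, F.
B starts after A ends, so nothing later overlaps A either.
D starts before B ends → B and D overlap.
That's a conflict, so the schedule is not conflict-free.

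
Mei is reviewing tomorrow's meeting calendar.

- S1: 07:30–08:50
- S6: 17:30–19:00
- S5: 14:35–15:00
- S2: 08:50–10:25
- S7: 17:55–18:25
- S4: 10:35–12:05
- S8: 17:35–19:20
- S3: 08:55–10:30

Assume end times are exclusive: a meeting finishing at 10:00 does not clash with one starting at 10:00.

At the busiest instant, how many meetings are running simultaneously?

Sort all start/end points and keep a running count:
07:30 start S1 → 1
08:50 end S1 → 0
08:50 start S2 → 1
08:55 start S3 → 2
10:25 end S2 → 1
10:30 end S3 → 0
10:35 start S4 → 1
12:05 end S4 → 0
14:35 start S5 → 1
15:00 end S5 → 0
17:30 start S6 → 1
17:35 start S8 → 2
17:55 start S7 → 3
18:25 end S7 → 2
19:00 end S6 → 1
19:20 end S8 → 0
Peak is 3, at 17:55 (S6, S7, S8).

3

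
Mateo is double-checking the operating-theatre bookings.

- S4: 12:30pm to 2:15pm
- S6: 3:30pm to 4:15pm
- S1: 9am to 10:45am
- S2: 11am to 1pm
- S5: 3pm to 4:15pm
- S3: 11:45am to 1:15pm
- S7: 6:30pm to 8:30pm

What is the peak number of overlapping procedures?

Sweep the timeline, counting +1 at each start and −1 at each end (ends before starts at a tie):
9am start S1 → 1
10:45am end S1 → 0
11am start S2 → 1
11:45am start S3 → 2
12:30pm start S4 → 3
1pm end S2 → 2
1:15pm end S3 → 1
2:15pm end S4 → 0
3pm start S5 → 1
3:30pm start S6 → 2
4:15pm end S5 → 1
4:15pm end S6 → 0
6:30pm start S7 → 1
8:30pm end S7 → 0
Peak is 3, at 12:30pm (S2, S3, S4).

3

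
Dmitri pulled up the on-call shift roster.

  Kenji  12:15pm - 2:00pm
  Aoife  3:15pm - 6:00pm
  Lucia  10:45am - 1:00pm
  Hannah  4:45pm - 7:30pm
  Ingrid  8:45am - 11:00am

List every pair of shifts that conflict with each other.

Sorted by start: Ingrid, Lucia, Kenji, Aoife, Hannah.
Lucia starts before Ingrid ends → Ingrid and Lucia overlap.
Kenji starts after Ingrid ends — done with Ingrid.
Kenji starts before Lucia ends → Lucia and Kenji overlap.
Aoife starts after Lucia ends — done with Lucia.
Aoife starts after Kenji ends — done with Kenji.
Hannah starts before Aoife ends → Aoife and Hannah overlap.

Aoife & Hannah, Ingrid & Lucia, Kenji & Lucia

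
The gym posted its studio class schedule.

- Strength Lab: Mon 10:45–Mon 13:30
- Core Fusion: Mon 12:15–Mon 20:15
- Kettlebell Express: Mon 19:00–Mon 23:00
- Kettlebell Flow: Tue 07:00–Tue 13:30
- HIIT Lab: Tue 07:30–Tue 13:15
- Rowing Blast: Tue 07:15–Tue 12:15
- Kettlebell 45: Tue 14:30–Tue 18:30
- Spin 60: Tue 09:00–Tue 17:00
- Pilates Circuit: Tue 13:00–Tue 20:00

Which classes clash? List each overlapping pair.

Core Fusion & Kettlebell Express, Core Fusion & Strength Lab, HIIT Lab & Kettlebell Flow, HIIT Lab & Pilates Circuit, HIIT Lab & Rowing Blast, HIIT Lab & Spin 60, Kettlebell 45 & Pilates Circuit, Kettlebell 45 & Spin 60, Kettlebell Flow & Pilates Circuit, Kettlebell Flow & Rowing Blast, Kettlebell Flow & Spin 60, Pilates Circuit & Spin 60, Rowing Blast & Spin 60

Two intervals overlap when each starts before the other ends.
Sorted by start: Strength Lab, Core Fusion, Kettlebell Express, Kettlebell Flow, Rowing Blast, HIIT Lab, Spin 60, Pilates Circuit, Kettlebell 45.
Core Fusion starts before Strength Lab ends → Strength Lab and Core Fusion overlap.
Kettlebell Express starts after Strength Lab ends; Strength Lab is clear from here.
Kettlebell Express starts before Core Fusion ends → Core Fusion and Kettlebell Express overlap.
Kettlebell Flow starts after Core Fusion ends; Core Fusion is clear from here.
Kettlebell Flow starts after Kettlebell Express ends; Kettlebell Express is clear from here.
Rowing Blast starts before Kettlebell Flow ends → Kettlebell Flow and Rowing Blast overlap.
HIIT Lab starts before Kettlebell Flow ends → Kettlebell Flow and HIIT Lab overlap.
Spin 60 starts before Kettlebell Flow ends → Kettlebell Flow and Spin 60 overlap.
Pilates Circuit starts before Kettlebell Flow ends → Kettlebell Flow and Pilates Circuit overlap.
Kettlebell 45 starts after Kettlebell Flow ends.
HIIT Lab starts before Rowing Blast ends → Rowing Blast and HIIT Lab overlap.
Spin 60 starts before Rowing Blast ends → Rowing Blast and Spin 60 overlap.
Pilates Circuit starts after Rowing Blast ends; Rowing Blast is clear from here.
Spin 60 starts before HIIT Lab ends → HIIT Lab and Spin 60 overlap.
Pilates Circuit starts before HIIT Lab ends → HIIT Lab and Pilates Circuit overlap.
Kettlebell 45 starts after HIIT Lab ends.
Pilates Circuit starts before Spin 60 ends → Spin 60 and Pilates Circuit overlap.
Kettlebell 45 starts before Spin 60 ends → Spin 60 and Kettlebell 45 overlap.
Kettlebell 45 starts before Pilates Circuit ends → Pilates Circuit and Kettlebell 45 overlap.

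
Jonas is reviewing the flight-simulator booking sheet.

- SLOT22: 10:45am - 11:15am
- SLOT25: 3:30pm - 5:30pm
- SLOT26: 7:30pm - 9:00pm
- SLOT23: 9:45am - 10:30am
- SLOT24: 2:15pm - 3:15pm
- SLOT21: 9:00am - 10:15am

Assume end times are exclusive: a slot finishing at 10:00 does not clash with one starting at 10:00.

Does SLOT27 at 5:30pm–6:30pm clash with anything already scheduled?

SLOT21: ends 10:15am at or before SLOT27 starts 5:30pm → clear.
SLOT23: ends 10:30am at or before SLOT27 starts 5:30pm → clear.
SLOT22: ends 11:15am at or before SLOT27 starts 5:30pm → clear.
SLOT24: ends 3:15pm at or before SLOT27 starts 5:30pm → clear.
SLOT25: ends 5:30pm at or before SLOT27 starts 5:30pm → clear.
SLOT26: starts 7:30pm at or after SLOT27 ends 6:30pm → clear.

No — it doesn't clash with anything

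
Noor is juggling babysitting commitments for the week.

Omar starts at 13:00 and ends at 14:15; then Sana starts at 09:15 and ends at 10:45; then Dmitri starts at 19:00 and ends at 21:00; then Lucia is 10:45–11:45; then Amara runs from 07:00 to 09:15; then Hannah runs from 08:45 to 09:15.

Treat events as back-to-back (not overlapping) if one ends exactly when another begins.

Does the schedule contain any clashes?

Yes

Sorted by start: Amara, Hannah, Sana, Lucia, Omar, Dmitri.
Hannah starts before Amara ends → Amara and Hannah overlap.
That's a conflict, so the schedule is not conflict-free.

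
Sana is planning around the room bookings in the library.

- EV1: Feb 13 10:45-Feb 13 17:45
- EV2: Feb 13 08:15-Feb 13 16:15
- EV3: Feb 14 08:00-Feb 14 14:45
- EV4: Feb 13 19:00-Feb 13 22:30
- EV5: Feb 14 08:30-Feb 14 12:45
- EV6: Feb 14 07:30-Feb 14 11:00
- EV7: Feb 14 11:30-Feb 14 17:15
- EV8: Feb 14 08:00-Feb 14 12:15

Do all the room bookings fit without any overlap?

Sorted by start: EV2, EV1, EV4, EV6, EV3, EV8, EV5, EV7.
EV1 starts before EV2 ends → EV2 and EV1 overlap.
That's a conflict, so the schedule is not conflict-free.

No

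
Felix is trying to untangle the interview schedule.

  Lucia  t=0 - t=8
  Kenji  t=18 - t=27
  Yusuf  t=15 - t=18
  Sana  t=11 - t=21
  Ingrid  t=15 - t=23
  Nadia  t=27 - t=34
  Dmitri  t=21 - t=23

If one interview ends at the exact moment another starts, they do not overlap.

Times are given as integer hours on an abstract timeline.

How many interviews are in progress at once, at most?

Sweep the timeline, counting +1 at each start and −1 at each end (ends before starts at a tie):
t=0 start Lucia → 1
t=8 end Lucia → 0
t=11 start Sana → 1
t=15 start Ingrid → 2
t=15 start Yusuf → 3
t=18 end Yusuf → 2
t=18 start Kenji → 3
t=21 end Sana → 2
t=21 start Dmitri → 3
t=23 end Dmitri → 2
t=23 end Ingrid → 1
t=27 end Kenji → 0
t=27 start Nadia → 1
t=34 end Nadia → 0
Peak is 3, at t=15 (Ingrid, Sana, Yusuf).

3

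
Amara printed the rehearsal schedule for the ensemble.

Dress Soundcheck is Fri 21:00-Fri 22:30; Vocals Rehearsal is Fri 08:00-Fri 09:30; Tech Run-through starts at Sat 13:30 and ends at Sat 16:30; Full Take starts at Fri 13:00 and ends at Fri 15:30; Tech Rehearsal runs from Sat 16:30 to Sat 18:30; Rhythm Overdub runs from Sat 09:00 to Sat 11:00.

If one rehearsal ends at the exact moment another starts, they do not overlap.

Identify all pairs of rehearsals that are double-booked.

no overlapping pairs

Sorted by start: Vocals Rehearsal, Full Take, Dress Soundcheck, Rhythm Overdub, Tech Run-through, Tech Rehearsal.
Full Take starts after Vocals Rehearsal ends, so Vocals Rehearsal has no further overlaps.
Dress Soundcheck starts after Full Take ends, so Full Take has no further overlaps.
Rhythm Overdub starts after Dress Soundcheck ends, so Dress Soundcheck has no further overlaps.
Tech Run-through starts after Rhythm Overdub ends, so Rhythm Overdub has no further overlaps.
Tech Rehearsal starts exactly when Tech Run-through ends (back-to-back, no overlap).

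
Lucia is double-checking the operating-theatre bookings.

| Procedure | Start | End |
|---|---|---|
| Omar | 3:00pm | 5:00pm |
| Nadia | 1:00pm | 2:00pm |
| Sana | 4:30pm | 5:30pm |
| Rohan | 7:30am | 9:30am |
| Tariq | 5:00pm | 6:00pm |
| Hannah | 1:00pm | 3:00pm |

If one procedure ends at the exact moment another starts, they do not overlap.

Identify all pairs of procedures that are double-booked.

Sorted by start: Rohan, Nadia, Hannah, Omar, Sana, Tariq.
Nadia starts after Rohan ends, so nothing later overlaps Rohan either.
Hannah starts before Nadia ends → Nadia and Hannah overlap.
Omar starts after Nadia ends, so nothing later overlaps Nadia either.
Omar starts exactly when Hannah ends (back-to-back, no overlap), so nothing later overlaps Hannah either.
Sana starts before Omar ends → Omar and Sana overlap.
Tariq starts exactly when Omar ends (back-to-back, no overlap).
Tariq starts before Sana ends → Sana and Tariq overlap.

Hannah & Nadia, Omar & Sana, Sana & Tariq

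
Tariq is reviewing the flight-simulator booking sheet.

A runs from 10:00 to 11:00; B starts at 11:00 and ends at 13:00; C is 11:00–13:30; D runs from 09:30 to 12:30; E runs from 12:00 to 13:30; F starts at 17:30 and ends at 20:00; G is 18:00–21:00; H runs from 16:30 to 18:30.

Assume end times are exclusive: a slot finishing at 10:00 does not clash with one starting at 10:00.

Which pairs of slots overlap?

Two intervals overlap when each starts before the other ends.
Sorted by start: D, A, B, C, E, H, F, G.
A starts before D ends → D and A overlap.
B starts before D ends → D and B overlap.
C starts before D ends → D and C overlap.
E starts before D ends → D and E overlap.
H starts after D ends — done with D.
B starts exactly when A ends (back-to-back, no overlap) — done with A.
C starts before B ends → B and C overlap.
E starts before B ends → B and E overlap.
H starts after B ends — done with B.
E starts before C ends → C and E overlap.
H starts after C ends — done with C.
H starts after E ends — done with E.
F starts before H ends → H and F overlap.
G starts before H ends → H and G overlap.
G starts before F ends → F and G overlap.

A & D, B & C, B & D, B & E, C & D, C & E, D & E, F & G, F & H, G & H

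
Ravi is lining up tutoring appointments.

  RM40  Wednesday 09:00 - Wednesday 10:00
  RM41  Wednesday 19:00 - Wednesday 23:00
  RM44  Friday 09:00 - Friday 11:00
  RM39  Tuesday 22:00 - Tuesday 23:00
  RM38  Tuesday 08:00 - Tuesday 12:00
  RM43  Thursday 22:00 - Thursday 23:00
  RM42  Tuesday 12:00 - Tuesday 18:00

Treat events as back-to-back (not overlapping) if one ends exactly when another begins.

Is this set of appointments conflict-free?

Yes

Sorted by start: RM38, RM42, RM39, RM40, RM41, RM43, RM44.
RM42 starts exactly when RM38 ends (back-to-back, no overlap); RM38 is clear from here.
RM39 starts after RM42 ends; RM42 is clear from here.
RM40 starts after RM39 ends; RM39 is clear from here.
RM41 starts after RM40 ends; RM40 is clear from here.
RM43 starts after RM41 ends; RM41 is clear from here.
RM44 starts after RM43 ends.
Every pair is clear; the schedule has no overlaps.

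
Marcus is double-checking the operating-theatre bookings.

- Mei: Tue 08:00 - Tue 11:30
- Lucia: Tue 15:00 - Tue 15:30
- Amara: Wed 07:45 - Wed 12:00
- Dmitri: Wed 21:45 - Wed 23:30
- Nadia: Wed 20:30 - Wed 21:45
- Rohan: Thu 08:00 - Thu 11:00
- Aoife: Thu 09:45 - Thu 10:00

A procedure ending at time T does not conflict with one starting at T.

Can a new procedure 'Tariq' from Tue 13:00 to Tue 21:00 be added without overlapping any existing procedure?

Mei: ends Tue 11:30 at or before Tariq starts Tue 13:00 → clear.
Lucia: starts Tue 15:00 before Tariq ends Tue 21:00, and ends Tue 15:30 after Tariq starts Tue 13:00 → overlap.
Amara: starts Wed 07:45 at or after Tariq ends Tue 21:00 → clear.
Nadia: starts Wed 20:30 at or after Tariq ends Tue 21:00 → clear.
Dmitri: starts Wed 21:45 at or after Tariq ends Tue 21:00 → clear.
Rohan: starts Thu 08:00 at or after Tariq ends Tue 21:00 → clear.
Aoife: starts Thu 09:45 at or after Tariq ends Tue 21:00 → clear.
Tariq overlaps Lucia.

No — it overlaps Lucia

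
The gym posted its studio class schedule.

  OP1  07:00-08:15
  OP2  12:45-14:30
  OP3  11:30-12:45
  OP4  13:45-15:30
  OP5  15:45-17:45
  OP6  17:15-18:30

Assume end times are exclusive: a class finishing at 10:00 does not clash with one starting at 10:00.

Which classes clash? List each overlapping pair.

OP2 & OP4, OP5 & OP6

Sorted by start: OP1, OP3, OP2, OP4, OP5, OP6.
OP3 starts after OP1 ends — done with OP1.
OP2 starts exactly when OP3 ends (back-to-back, no overlap) — done with OP3.
OP4 starts before OP2 ends → OP2 and OP4 overlap.
OP5 starts after OP2 ends — done with OP2.
OP5 starts after OP4 ends — done with OP4.
OP6 starts before OP5 ends → OP5 and OP6 overlap.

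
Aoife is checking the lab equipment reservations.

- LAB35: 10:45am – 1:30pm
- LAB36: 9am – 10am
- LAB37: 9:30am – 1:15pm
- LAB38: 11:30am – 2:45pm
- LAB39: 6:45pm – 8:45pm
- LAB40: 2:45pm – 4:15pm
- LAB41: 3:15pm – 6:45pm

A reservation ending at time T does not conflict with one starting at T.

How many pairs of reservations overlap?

5

Sorted by start: LAB36, LAB37, LAB35, LAB38, LAB40, LAB41, LAB39.
LAB37 starts before LAB36 ends → LAB36 and LAB37 overlap.
LAB35 starts after LAB36 ends — done with LAB36.
LAB35 starts before LAB37 ends → LAB37 and LAB35 overlap.
LAB38 starts before LAB37 ends → LAB37 and LAB38 overlap.
LAB40 starts after LAB37 ends — done with LAB37.
LAB38 starts before LAB35 ends → LAB35 and LAB38 overlap.
LAB40 starts after LAB35 ends — done with LAB35.
LAB40 starts exactly when LAB38 ends (back-to-back, no overlap) — done with LAB38.
LAB41 starts before LAB40 ends → LAB40 and LAB41 overlap.
LAB39 starts after LAB40 ends.
LAB39 starts exactly when LAB41 ends (back-to-back, no overlap).
Overlapping pairs: LAB35 & LAB37, LAB35 & LAB38, LAB36 & LAB37, LAB37 & LAB38, LAB40 & LAB41 — 5 in total.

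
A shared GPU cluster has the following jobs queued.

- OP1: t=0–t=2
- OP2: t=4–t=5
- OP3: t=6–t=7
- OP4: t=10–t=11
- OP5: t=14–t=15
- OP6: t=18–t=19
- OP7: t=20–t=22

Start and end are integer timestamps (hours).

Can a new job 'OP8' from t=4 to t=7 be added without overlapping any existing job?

OP1: ends t=2 at or before OP8 starts t=4 → clear.
OP2: starts t=4 before OP8 ends t=7, and ends t=5 after OP8 starts t=4 → overlap.
OP3: starts t=6 before OP8 ends t=7, and ends t=7 after OP8 starts t=4 → overlap.
OP4: starts t=10 at or after OP8 ends t=7 → clear.
OP5: starts t=14 at or after OP8 ends t=7 → clear.
OP6: starts t=18 at or after OP8 ends t=7 → clear.
OP7: starts t=20 at or after OP8 ends t=7 → clear.
OP8 overlaps OP2, OP3.

No — it overlaps OP2, OP3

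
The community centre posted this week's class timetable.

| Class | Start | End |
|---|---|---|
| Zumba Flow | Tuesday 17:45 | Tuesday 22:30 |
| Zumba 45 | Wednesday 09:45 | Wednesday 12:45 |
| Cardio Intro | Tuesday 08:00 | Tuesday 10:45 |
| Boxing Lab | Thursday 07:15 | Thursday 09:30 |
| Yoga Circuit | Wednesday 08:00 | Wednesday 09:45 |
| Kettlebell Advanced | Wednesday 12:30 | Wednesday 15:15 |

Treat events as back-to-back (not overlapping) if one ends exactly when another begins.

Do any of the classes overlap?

Yes

Sorted by start: Cardio Intro, Zumba Flow, Yoga Circuit, Zumba 45, Kettlebell Advanced, Boxing Lab.
Zumba Flow starts after Cardio Intro ends — done with Cardio Intro.
Yoga Circuit starts after Zumba Flow ends — done with Zumba Flow.
Zumba 45 starts exactly when Yoga Circuit ends (back-to-back, no overlap) — done with Yoga Circuit.
Kettlebell Advanced starts before Zumba 45 ends → Zumba 45 and Kettlebell Advanced overlap.
That's a conflict, so the schedule is not conflict-free.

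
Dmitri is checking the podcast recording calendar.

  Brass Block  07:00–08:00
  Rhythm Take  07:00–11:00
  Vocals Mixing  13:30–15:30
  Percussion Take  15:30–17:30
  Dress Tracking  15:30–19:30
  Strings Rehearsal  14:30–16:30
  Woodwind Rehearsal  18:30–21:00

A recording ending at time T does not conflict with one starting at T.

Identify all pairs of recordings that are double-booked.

Brass Block & Rhythm Take, Dress Tracking & Percussion Take, Dress Tracking & Strings Rehearsal, Dress Tracking & Woodwind Rehearsal, Percussion Take & Strings Rehearsal, Strings Rehearsal & Vocals Mixing

Check each pair: they overlap iff neither finishes before the other starts.
Sorted by start: Brass Block, Rhythm Take, Vocals Mixing, Strings Rehearsal, Percussion Take, Dress Tracking, Woodwind Rehearsal.
Rhythm Take starts before Brass Block ends → Brass Block and Rhythm Take overlap.
Vocals Mixing starts after Brass Block ends, so nothing later overlaps Brass Block either.
Vocals Mixing starts after Rhythm Take ends, so nothing later overlaps Rhythm Take either.
Strings Rehearsal starts before Vocals Mixing ends → Vocals Mixing and Strings Rehearsal overlap.
Percussion Take starts exactly when Vocals Mixing ends (back-to-back, no overlap), so nothing later overlaps Vocals Mixing either.
Percussion Take starts before Strings Rehearsal ends → Strings Rehearsal and Percussion Take overlap.
Dress Tracking starts before Strings Rehearsal ends → Strings Rehearsal and Dress Tracking overlap.
Woodwind Rehearsal starts after Strings Rehearsal ends.
Dress Tracking starts before Percussion Take ends → Percussion Take and Dress Tracking overlap.
Woodwind Rehearsal starts after Percussion Take ends.
Woodwind Rehearsal starts before Dress Tracking ends → Dress Tracking and Woodwind Rehearsal overlap.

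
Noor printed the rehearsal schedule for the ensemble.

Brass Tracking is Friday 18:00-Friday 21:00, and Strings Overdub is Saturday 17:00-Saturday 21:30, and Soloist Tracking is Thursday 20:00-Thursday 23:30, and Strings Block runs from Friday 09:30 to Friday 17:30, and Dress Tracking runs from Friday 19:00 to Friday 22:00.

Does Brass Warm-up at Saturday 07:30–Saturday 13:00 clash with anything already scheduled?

Soloist Tracking: ends Thursday 23:30 at or before Brass Warm-up starts Saturday 07:30 → clear.
Strings Block: ends Friday 17:30 at or before Brass Warm-up starts Saturday 07:30 → clear.
Brass Tracking: ends Friday 21:00 at or before Brass Warm-up starts Saturday 07:30 → clear.
Dress Tracking: ends Friday 22:00 at or before Brass Warm-up starts Saturday 07:30 → clear.
Strings Overdub: starts Saturday 17:00 at or after Brass Warm-up ends Saturday 13:00 → clear.

No — it doesn't clash with anything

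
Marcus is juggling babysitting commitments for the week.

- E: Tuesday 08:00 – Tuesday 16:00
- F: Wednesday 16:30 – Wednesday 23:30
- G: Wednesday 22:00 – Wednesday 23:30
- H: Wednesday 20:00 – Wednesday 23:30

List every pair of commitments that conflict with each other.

Two intervals overlap when each starts before the other ends.
Sorted by start: E, F, H, G.
F starts after E ends — done with E.
H starts before F ends → F and H overlap.
G starts before F ends → F and G overlap.
G starts before H ends → H and G overlap.

F & G, F & H, G & H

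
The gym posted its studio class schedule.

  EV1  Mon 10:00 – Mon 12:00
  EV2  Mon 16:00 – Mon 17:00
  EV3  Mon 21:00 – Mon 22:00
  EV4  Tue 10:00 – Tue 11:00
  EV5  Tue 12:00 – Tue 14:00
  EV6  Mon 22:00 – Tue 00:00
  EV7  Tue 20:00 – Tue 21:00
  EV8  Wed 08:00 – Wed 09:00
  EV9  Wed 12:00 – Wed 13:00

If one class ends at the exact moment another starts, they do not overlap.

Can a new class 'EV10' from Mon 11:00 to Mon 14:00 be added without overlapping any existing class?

No — it overlaps EV1

EV1: starts Mon 10:00 before EV10 ends Mon 14:00, and ends Mon 12:00 after EV10 starts Mon 11:00 → overlap.
EV2: starts Mon 16:00 at or after EV10 ends Mon 14:00 → clear.
EV3: starts Mon 21:00 at or after EV10 ends Mon 14:00 → clear.
EV6: starts Mon 22:00 at or after EV10 ends Mon 14:00 → clear.
EV4: starts Tue 10:00 at or after EV10 ends Mon 14:00 → clear.
EV5: starts Tue 12:00 at or after EV10 ends Mon 14:00 → clear.
EV7: starts Tue 20:00 at or after EV10 ends Mon 14:00 → clear.
EV8: starts Wed 08:00 at or after EV10 ends Mon 14:00 → clear.
EV9: starts Wed 12:00 at or after EV10 ends Mon 14:00 → clear.
EV10 overlaps EV1.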